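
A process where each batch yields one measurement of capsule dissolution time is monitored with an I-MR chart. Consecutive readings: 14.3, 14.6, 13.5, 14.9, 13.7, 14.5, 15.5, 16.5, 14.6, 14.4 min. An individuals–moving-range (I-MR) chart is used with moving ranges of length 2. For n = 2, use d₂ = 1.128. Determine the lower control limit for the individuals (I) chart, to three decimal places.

12.020

X̄ = (14.3 + 14.6 + 13.5 + 14.9 + 13.7 + 14.5 + 15.5 + 16.5 + 14.6 + 14.4) / 10 = 14.6500
Moving ranges: 0.3, 1.1, 1.4, 1.2, 0.8, 1.0, 1.0, 1.9, 0.2; M̄R̄ = 8.9000 / 9 = 0.9889
LCL = X̄ − 3·M̄R̄/d₂ = 14.6500 − 3 × 0.9889 / 1.128 = 12.0200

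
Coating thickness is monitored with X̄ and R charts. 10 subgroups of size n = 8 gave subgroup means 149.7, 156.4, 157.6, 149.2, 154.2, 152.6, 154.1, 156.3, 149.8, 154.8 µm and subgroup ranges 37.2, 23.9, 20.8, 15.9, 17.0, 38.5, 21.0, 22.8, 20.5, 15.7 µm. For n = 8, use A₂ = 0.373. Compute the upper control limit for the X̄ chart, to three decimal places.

162.172

X̄̄ = (149.7 + 156.4 + 157.6 + 149.2 + 154.2 + 152.6 + 154.1 + 156.3 + 149.8 + 154.8) / 10 = 1534.7000 / 10 = 153.4700
R̄ = (37.2 + 23.9 + 20.8 + 15.9 + 17.0 + 38.5 + 21.0 + 22.8 + 20.5 + 15.7) / 10 = 233.3000 / 10 = 23.3300
UCL = X̄̄ + A₂·R̄ = 153.4700 + 0.373 × 23.3300 = 162.1721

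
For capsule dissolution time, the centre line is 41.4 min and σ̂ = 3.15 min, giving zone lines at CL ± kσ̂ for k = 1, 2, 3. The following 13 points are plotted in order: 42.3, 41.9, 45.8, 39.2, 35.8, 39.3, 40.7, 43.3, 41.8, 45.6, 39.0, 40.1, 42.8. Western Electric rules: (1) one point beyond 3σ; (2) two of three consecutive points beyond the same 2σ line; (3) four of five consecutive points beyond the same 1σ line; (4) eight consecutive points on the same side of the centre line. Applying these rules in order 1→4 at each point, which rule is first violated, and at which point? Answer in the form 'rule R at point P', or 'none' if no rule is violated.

Zone of each point (C = within 1σ̂, B = 1σ̂–2σ̂, A = 2σ̂–3σ̂, * = beyond 3σ̂; sign = side of CL): 1:+C, 2:+C, 3:+B, 4:-C, 5:-B, 6:-C, 7:-C, 8:+C, 9:+C, 10:+B, 11:-C, 12:-C, 13:+C
No rule fires across all 13 points.

none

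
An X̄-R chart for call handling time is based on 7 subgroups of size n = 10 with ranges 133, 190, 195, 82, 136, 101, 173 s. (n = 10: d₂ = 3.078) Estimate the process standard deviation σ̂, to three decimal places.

46.876

R̄ = (133 + 190 + 195 + 82 + 136 + 101 + 173) / 7 = 144.2857
σ̂ = R̄ / d₂ = 144.2857 / 3.078 = 46.8765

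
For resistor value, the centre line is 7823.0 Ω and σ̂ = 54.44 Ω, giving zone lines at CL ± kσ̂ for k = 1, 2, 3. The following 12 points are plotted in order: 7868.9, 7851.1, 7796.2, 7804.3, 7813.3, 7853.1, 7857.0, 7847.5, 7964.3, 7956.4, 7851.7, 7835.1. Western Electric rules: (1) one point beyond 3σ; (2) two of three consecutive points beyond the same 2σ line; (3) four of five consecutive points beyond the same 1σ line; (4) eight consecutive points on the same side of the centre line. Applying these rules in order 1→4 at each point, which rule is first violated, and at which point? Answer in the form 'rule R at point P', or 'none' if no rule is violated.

rule 2 at point 10

Zone of each point (C = within 1σ̂, B = 1σ̂–2σ̂, A = 2σ̂–3σ̂, * = beyond 3σ̂; sign = side of CL): 1:+C, 2:+C, 3:-C, 4:-C, 5:-C, 6:+C, 7:+C, 8:+C, 9:+A, 10:+A, 11:+C, 12:+C
Rule 2 (two of three consecutive points beyond the same 2σ limit) is satisfied at point 10.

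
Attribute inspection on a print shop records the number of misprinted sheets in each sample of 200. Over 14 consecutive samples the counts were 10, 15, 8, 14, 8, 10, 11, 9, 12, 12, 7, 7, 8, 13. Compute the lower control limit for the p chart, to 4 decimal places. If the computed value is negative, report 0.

0.0046

p̄ = Σdᵢ / (k·n) = 144 / (14 × 200) = 0.05143
LCL = p̄ − 3·√(p̄(1−p̄)/n) = 0.05143 − 3 × 0.01562 = 0.00457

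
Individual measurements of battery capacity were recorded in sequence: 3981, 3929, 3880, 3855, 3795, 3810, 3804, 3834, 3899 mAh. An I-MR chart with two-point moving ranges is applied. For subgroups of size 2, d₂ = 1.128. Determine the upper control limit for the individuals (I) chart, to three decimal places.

X̄ = (3981 + 3929 + 3880 + 3855 + 3795 + 3810 + 3804 + 3834 + 3899) / 9 = 3865.2222
Moving ranges: 52, 49, 25, 60, 15, 6, 30, 65; M̄R̄ = 302.0000 / 8 = 37.7500
UCL = X̄ + 3·M̄R̄/d₂ = 3865.2222 + 3 × 37.7500 / 1.128 = 3965.6212

3965.621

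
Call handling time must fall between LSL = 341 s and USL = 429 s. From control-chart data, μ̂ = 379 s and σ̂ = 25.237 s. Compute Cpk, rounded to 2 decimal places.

0.50

Cpu = (USL − μ̂) / (3σ̂) = (429 − 379) / (3 × 25.237) = 0.6604; Cpl = (μ̂ − LSL) / (3σ̂) = (379 − 341) / (3 × 25.237) = 0.5019; Cpk = min(Cpu, Cpl) = 0.5019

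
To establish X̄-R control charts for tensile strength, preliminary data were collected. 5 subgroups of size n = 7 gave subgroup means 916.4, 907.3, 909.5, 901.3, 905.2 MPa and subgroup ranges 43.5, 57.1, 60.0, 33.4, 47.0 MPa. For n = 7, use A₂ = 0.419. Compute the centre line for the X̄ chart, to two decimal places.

X̄̄ = (916.4 + 907.3 + 909.5 + 901.3 + 905.2) / 5 = 4539.7000 / 5 = 907.9400
CL = X̄̄ = 907.9400

907.94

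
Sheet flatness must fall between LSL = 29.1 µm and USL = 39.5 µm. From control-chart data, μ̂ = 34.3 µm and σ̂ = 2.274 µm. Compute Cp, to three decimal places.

Cp = (USL − LSL) / (6σ̂) = (39.5 − 29.1) / (6 × 2.274) = 10.4000 / 13.6440 = 0.7622

0.762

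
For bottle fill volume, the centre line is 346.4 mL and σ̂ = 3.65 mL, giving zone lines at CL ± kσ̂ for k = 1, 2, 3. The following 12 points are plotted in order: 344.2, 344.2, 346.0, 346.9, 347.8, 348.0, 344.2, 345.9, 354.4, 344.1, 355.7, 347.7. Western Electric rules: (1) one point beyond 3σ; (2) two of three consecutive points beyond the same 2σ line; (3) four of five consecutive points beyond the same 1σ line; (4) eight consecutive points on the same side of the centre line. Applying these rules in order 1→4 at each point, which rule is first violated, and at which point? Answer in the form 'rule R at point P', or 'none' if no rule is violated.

Zone of each point (C = within 1σ̂, B = 1σ̂–2σ̂, A = 2σ̂–3σ̂, * = beyond 3σ̂; sign = side of CL): 1:-C, 2:-C, 3:-C, 4:+C, 5:+C, 6:+C, 7:-C, 8:-C, 9:+A, 10:-C, 11:+A, 12:+C
Rule 2 (two of three consecutive points beyond the same 2σ limit) is satisfied at point 11.

rule 2 at point 11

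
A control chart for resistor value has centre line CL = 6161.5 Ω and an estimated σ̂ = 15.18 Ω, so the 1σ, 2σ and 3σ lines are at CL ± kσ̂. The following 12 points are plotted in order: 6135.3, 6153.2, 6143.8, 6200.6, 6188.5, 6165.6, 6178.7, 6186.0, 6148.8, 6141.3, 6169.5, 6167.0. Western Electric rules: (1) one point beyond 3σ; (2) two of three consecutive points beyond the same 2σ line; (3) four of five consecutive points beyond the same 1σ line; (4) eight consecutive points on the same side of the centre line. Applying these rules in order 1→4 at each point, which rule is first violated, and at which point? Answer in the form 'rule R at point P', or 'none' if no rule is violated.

rule 3 at point 8

Zone of each point (C = within 1σ̂, B = 1σ̂–2σ̂, A = 2σ̂–3σ̂, * = beyond 3σ̂; sign = side of CL): 1:-B, 2:-C, 3:-B, 4:+A, 5:+B, 6:+C, 7:+B, 8:+B, 9:-C, 10:-B, 11:+C, 12:+C
Rule 3 (four of five consecutive points beyond the same 1σ limit) is satisfied at point 8.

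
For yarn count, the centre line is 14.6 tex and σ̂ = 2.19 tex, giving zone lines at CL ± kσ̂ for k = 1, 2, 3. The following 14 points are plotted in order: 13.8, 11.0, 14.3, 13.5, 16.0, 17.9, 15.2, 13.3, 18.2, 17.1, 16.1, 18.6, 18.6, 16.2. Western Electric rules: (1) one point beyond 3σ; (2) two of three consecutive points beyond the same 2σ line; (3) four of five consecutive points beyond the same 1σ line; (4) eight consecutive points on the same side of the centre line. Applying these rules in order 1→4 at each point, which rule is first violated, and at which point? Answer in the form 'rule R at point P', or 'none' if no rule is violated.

rule 3 at point 13

Zone of each point (C = within 1σ̂, B = 1σ̂–2σ̂, A = 2σ̂–3σ̂, * = beyond 3σ̂; sign = side of CL): 1:-C, 2:-B, 3:-C, 4:-C, 5:+C, 6:+B, 7:+C, 8:-C, 9:+B, 10:+B, 11:+C, 12:+B, 13:+B, 14:+C
Rule 3 (four of five consecutive points beyond the same 1σ limit) is satisfied at point 13.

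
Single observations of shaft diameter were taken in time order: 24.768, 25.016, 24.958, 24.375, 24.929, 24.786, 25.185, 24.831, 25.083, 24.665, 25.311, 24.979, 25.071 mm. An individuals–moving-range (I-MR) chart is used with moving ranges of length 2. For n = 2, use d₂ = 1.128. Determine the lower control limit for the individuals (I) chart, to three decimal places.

24.016

X̄ = (24.768 + 25.016 + 24.958 + 24.375 + 24.929 + 24.786 + 25.185 + 24.831 + 25.083 + 24.665 + 25.311 + 24.979 + 25.071) / 13 = 24.9198
Moving ranges: 0.248, 0.058, 0.583, 0.554, 0.143, 0.399, 0.354, 0.252, 0.418, 0.646, 0.332, 0.092; M̄R̄ = 4.0790 / 12 = 0.3399
LCL = X̄ − 3·M̄R̄/d₂ = 24.9198 − 3 × 0.3399 / 1.128 = 24.0157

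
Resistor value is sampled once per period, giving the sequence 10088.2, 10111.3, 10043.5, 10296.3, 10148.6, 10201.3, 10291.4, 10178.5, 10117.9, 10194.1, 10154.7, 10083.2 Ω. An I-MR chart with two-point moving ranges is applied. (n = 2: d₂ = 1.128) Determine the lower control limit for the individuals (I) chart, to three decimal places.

9918.561

X̄ = (10088.2 + 10111.3 + 10043.5 + 10296.3 + 10148.6 + 10201.3 + 10291.4 + 10178.5 + 10117.9 + 10194.1 + 10154.7 + 10083.2) / 12 = 10159.0833
Moving ranges: 23.1, 67.8, 252.8, 147.7, 52.7, 90.1, 112.9, 60.6, 76.2, 39.4, 71.5; M̄R̄ = 994.8000 / 11 = 90.4364
LCL = X̄ − 3·M̄R̄/d₂ = 10159.0833 − 3 × 90.4364 / 1.128 = 9918.5611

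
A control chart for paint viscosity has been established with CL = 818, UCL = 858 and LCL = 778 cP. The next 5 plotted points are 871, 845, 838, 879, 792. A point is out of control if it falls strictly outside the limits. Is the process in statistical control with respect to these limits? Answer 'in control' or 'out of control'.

out of control

Compare each point to [778, 858]: sample 1 = 871 > UCL; sample 4 = 879 > UCL.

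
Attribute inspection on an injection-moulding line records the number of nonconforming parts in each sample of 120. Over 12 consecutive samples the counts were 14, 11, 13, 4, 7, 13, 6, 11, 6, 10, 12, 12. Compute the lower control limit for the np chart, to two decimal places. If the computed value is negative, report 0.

p̄ = Σdᵢ / (k·n) = 119 / (12 × 120) = 0.08264
LCL = np̄ − 3·√(np̄(1−p̄)) = 9.9167 − 3 × 3.0162 = 0.8682

0.87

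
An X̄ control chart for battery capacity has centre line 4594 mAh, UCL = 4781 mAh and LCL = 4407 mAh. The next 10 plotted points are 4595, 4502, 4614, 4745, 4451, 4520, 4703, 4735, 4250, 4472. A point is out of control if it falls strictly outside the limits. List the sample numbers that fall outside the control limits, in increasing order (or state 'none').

9

Compare each point to [4407, 4781]: sample 9 = 4250 < LCL.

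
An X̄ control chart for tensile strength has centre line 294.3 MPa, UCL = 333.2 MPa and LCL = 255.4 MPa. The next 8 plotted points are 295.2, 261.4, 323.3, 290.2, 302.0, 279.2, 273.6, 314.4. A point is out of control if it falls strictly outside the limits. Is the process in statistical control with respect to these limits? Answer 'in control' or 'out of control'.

All 8 points lie within [255.4, 333.2].

in control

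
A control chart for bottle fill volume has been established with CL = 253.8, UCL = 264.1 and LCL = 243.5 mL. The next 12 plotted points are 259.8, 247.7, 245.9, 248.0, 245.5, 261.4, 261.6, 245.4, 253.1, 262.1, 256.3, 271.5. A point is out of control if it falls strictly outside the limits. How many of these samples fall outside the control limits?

1

Compare each point to [243.5, 264.1]: sample 12 = 271.5 > UCL.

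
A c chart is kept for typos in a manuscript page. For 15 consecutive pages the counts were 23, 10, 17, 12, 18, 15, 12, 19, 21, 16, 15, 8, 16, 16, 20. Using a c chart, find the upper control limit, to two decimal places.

27.82

c̄ = (23 + 10 + 17 + 12 + 18 + 15 + 12 + 19 + 21 + 16 + 15 + 8 + 16 + 16 + 20) / 15 = 238 / 15 = 15.8667
UCL = c̄ + 3√c̄ = 15.8667 + 3 × √15.8667 = 15.8667 + 3 × 3.9833 = 27.8166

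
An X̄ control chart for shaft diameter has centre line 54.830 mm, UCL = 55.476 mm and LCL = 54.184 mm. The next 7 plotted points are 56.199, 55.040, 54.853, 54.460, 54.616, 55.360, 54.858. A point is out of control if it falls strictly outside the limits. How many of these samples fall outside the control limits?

Compare each point to [54.184, 55.476]: sample 1 = 56.199 > UCL.

1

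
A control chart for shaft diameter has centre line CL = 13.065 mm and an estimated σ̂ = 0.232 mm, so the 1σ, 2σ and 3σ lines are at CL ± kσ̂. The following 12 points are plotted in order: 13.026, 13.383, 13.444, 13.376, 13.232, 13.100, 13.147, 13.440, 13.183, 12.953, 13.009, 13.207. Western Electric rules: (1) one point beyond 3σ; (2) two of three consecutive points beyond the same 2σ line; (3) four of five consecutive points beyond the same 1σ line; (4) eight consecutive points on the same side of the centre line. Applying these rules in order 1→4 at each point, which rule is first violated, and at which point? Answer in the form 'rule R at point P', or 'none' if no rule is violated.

Zone of each point (C = within 1σ̂, B = 1σ̂–2σ̂, A = 2σ̂–3σ̂, * = beyond 3σ̂; sign = side of CL): 1:-C, 2:+B, 3:+B, 4:+B, 5:+C, 6:+C, 7:+C, 8:+B, 9:+C, 10:-C, 11:-C, 12:+C
Rule 4 (eight consecutive points on the same side of the centre line) is satisfied at point 9.

rule 4 at point 9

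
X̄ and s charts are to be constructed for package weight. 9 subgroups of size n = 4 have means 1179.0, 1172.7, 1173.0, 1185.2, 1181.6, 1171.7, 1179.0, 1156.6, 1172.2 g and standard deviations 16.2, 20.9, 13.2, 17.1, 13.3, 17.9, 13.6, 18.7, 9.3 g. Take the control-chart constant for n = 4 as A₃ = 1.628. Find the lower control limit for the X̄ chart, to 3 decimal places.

X̄̄ = (1179.0 + 1172.7 + 1173.0 + 1185.2 + 1181.6 + 1171.7 + 1179.0 + 1156.6 + 1172.2) / 9 = 1174.5556
s̄ = (16.2 + 20.9 + 13.2 + 17.1 + 13.3 + 17.9 + 13.6 + 18.7 + 9.3) / 9 = 15.5778
LCL = X̄̄ − A₃·s̄ = 1174.5556 − 1.628 × 15.5778 = 1149.1949

1149.195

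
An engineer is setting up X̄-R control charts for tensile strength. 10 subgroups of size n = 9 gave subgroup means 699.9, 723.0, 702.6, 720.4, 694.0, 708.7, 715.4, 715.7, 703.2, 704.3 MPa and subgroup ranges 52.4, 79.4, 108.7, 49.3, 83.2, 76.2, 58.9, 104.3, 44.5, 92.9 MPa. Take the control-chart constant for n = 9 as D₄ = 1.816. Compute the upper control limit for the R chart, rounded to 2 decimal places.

136.16

R̄ = (52.4 + 79.4 + 108.7 + 49.3 + 83.2 + 76.2 + 58.9 + 104.3 + 44.5 + 92.9) / 10 = 749.8000 / 10 = 74.9800
UCL_R = D₄·R̄ = 1.816 × 74.9800 = 136.1637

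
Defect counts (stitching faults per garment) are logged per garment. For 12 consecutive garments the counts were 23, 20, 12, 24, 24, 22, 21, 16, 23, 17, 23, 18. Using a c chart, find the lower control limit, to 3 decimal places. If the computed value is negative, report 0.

6.750

c̄ = (23 + 20 + 12 + 24 + 24 + 22 + 21 + 16 + 23 + 17 + 23 + 18) / 12 = 243 / 12 = 20.2500
LCL = c̄ − 3√c̄ = 20.2500 − 3 × 4.5000 = 6.7500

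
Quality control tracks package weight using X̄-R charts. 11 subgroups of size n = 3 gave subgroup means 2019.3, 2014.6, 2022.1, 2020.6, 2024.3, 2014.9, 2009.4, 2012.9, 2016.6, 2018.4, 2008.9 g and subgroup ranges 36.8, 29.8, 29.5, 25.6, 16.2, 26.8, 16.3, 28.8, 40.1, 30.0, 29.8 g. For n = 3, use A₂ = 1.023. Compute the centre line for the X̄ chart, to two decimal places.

X̄̄ = (2019.3 + 2014.6 + 2022.1 + 2020.6 + 2024.3 + 2014.9 + 2009.4 + 2012.9 + 2016.6 + 2018.4 + 2008.9) / 11 = 22182.0000 / 11 = 2016.5455
CL = X̄̄ = 2016.5455

2016.55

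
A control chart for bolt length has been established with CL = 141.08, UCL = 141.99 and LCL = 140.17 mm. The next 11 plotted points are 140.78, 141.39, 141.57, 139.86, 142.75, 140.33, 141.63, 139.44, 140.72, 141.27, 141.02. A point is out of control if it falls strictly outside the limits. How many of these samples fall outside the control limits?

Compare each point to [140.17, 141.99]: sample 4 = 139.86 < LCL; sample 5 = 142.75 > UCL; sample 8 = 139.44 < LCL.

3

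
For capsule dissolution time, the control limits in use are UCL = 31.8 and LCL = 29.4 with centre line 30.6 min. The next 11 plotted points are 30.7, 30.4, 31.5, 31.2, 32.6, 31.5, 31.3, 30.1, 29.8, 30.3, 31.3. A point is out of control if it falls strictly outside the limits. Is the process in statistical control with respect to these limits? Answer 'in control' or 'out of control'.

out of control

Compare each point to [29.4, 31.8]: sample 5 = 32.6 > UCL.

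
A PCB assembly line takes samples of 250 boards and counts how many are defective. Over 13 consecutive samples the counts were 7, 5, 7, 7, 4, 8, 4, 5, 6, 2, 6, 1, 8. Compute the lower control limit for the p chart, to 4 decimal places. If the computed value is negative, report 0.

0.0000

p̄ = Σdᵢ / (k·n) = 70 / (13 × 250) = 0.02154
LCL = p̄ − 3·√(p̄(1−p̄)/n) = 0.02154 − 3 × 0.00918 = -0.00601 → 0 (negative, so LCL = 0)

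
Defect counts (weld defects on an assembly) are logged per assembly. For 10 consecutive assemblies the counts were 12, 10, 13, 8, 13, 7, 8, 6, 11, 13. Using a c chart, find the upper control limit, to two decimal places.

c̄ = (12 + 10 + 13 + 8 + 13 + 7 + 8 + 6 + 11 + 13) / 10 = 101 / 10 = 10.1000
UCL = c̄ + 3√c̄ = 10.1000 + 3 × √10.1000 = 10.1000 + 3 × 3.1780 = 19.6341

19.63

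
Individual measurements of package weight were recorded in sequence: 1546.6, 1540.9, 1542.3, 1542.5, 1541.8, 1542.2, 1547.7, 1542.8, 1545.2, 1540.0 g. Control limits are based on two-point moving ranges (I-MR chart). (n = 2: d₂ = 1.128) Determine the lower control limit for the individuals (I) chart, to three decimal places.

1535.399

X̄ = (1546.6 + 1540.9 + 1542.3 + 1542.5 + 1541.8 + 1542.2 + 1547.7 + 1542.8 + 1545.2 + 1540.0) / 10 = 1543.2000
Moving ranges: 5.7, 1.4, 0.2, 0.7, 0.4, 5.5, 4.9, 2.4, 5.2; M̄R̄ = 26.4000 / 9 = 2.9333
LCL = X̄ − 3·M̄R̄/d₂ = 1543.2000 − 3 × 2.9333 / 1.128 = 1535.3986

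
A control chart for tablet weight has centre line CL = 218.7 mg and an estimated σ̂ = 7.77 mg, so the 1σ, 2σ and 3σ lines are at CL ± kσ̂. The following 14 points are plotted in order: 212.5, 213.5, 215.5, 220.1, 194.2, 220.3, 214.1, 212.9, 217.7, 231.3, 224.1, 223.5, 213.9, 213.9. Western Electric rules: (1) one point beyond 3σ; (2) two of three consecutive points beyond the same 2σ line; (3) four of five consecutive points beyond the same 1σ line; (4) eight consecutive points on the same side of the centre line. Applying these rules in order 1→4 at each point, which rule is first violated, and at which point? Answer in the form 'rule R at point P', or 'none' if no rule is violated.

Zone of each point (C = within 1σ̂, B = 1σ̂–2σ̂, A = 2σ̂–3σ̂, * = beyond 3σ̂; sign = side of CL): 1:-C, 2:-C, 3:-C, 4:+C, 5:-*, 6:+C, 7:-C, 8:-C, 9:-C, 10:+B, 11:+C, 12:+C, 13:-C, 14:-C
Rule 1 (one point beyond the 3σ limits) is satisfied at point 5.

rule 1 at point 5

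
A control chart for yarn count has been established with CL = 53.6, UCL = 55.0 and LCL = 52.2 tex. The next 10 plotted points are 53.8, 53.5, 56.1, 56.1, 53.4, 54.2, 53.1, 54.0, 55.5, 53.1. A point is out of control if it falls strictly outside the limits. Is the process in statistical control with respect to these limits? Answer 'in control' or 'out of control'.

out of control

Compare each point to [52.2, 55.0]: sample 3 = 56.1 > UCL; sample 4 = 56.1 > UCL; sample 9 = 55.5 > UCL.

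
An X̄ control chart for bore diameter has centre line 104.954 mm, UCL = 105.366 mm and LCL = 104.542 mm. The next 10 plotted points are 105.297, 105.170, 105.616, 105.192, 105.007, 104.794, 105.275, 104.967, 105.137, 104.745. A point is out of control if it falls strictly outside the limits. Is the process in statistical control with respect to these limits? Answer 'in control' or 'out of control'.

out of control

Compare each point to [104.542, 105.366]: sample 3 = 105.616 > UCL.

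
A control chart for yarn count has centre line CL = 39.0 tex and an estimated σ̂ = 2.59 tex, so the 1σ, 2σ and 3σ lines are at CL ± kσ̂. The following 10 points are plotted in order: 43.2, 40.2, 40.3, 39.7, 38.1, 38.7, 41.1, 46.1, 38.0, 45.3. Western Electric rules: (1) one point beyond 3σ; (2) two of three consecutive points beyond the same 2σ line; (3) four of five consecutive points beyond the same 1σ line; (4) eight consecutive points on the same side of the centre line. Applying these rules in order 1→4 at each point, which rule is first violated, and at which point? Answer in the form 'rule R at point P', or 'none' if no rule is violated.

rule 2 at point 10

Zone of each point (C = within 1σ̂, B = 1σ̂–2σ̂, A = 2σ̂–3σ̂, * = beyond 3σ̂; sign = side of CL): 1:+B, 2:+C, 3:+C, 4:+C, 5:-C, 6:-C, 7:+C, 8:+A, 9:-C, 10:+A
Rule 2 (two of three consecutive points beyond the same 2σ limit) is satisfied at point 10.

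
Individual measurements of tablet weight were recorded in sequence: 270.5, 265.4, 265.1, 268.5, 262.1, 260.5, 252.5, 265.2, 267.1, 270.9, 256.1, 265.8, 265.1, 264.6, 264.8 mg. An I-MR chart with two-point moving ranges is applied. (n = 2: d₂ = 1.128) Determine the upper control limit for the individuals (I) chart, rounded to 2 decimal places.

277.41

X̄ = (270.5 + 265.4 + 265.1 + 268.5 + 262.1 + 260.5 + 252.5 + 265.2 + 267.1 + 270.9 + 256.1 + 265.8 + 265.1 + 264.6 + 264.8) / 15 = 264.2800
Moving ranges: 5.1, 0.3, 3.4, 6.4, 1.6, 8.0, 12.7, 1.9, 3.8, 14.8, 9.7, 0.7, 0.5, 0.2; M̄R̄ = 69.1000 / 14 = 4.9357
UCL = X̄ + 3·M̄R̄/d₂ = 264.2800 + 3 × 4.9357 / 1.128 = 277.4069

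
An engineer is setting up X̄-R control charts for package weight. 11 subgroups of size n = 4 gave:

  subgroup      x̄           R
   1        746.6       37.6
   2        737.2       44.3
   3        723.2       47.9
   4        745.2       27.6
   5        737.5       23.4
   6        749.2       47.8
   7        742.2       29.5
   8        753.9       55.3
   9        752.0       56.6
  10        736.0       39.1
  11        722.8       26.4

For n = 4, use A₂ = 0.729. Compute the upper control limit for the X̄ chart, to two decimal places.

769.39

X̄̄ = (746.6 + 737.2 + 723.2 + 745.2 + 737.5 + 749.2 + 742.2 + 753.9 + 752.0 + 736.0 + 722.8) / 11 = 8145.8000 / 11 = 740.5273
R̄ = (37.6 + 44.3 + 47.9 + 27.6 + 23.4 + 47.8 + 29.5 + 55.3 + 56.6 + 39.1 + 26.4) / 11 = 435.5000 / 11 = 39.5909
UCL = X̄̄ + A₂·R̄ = 740.5273 + 0.729 × 39.5909 = 769.3890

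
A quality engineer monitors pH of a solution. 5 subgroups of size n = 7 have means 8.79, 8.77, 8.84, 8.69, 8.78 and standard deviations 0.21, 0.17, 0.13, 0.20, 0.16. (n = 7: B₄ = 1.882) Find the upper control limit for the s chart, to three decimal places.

s̄ = (0.21 + 0.17 + 0.13 + 0.20 + 0.16) / 5 = 0.1740
UCL_s = B₄·s̄ = 1.882 × 0.1740 = 0.3275

0.327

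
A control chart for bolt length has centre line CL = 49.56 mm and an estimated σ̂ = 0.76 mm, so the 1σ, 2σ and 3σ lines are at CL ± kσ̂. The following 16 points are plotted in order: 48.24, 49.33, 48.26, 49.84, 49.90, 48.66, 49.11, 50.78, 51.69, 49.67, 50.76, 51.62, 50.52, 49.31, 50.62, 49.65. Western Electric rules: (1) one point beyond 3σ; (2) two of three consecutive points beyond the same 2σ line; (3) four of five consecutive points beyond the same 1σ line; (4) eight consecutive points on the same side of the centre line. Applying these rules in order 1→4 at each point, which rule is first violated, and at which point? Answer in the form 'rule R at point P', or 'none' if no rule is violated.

rule 3 at point 12

Zone of each point (C = within 1σ̂, B = 1σ̂–2σ̂, A = 2σ̂–3σ̂, * = beyond 3σ̂; sign = side of CL): 1:-B, 2:-C, 3:-B, 4:+C, 5:+C, 6:-B, 7:-C, 8:+B, 9:+A, 10:+C, 11:+B, 12:+A, 13:+B, 14:-C, 15:+B, 16:+C
Rule 3 (four of five consecutive points beyond the same 1σ limit) is satisfied at point 12.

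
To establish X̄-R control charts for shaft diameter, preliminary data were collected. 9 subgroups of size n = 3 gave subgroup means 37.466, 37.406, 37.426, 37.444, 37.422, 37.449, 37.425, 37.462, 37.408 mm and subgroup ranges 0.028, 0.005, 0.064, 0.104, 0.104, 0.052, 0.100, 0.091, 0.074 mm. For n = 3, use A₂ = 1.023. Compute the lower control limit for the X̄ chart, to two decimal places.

37.36

X̄̄ = (37.466 + 37.406 + 37.426 + 37.444 + 37.422 + 37.449 + 37.425 + 37.462 + 37.408) / 9 = 336.9080 / 9 = 37.4342
R̄ = (0.028 + 0.005 + 0.064 + 0.104 + 0.104 + 0.052 + 0.100 + 0.091 + 0.074) / 9 = 0.6220 / 9 = 0.0691
LCL = X̄̄ − A₂·R̄ = 37.4342 − 1.023 × 0.0691 = 37.3635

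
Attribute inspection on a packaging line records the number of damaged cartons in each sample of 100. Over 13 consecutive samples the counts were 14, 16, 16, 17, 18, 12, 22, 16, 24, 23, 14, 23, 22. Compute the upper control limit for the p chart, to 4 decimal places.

p̄ = Σdᵢ / (k·n) = 237 / (13 × 100) = 0.18231
UCL = p̄ + 3·√(p̄(1−p̄)/n) = 0.18231 + 3 × √(0.18231×0.81769/100) = 0.18231 + 3 × 0.03861 = 0.29814

0.2981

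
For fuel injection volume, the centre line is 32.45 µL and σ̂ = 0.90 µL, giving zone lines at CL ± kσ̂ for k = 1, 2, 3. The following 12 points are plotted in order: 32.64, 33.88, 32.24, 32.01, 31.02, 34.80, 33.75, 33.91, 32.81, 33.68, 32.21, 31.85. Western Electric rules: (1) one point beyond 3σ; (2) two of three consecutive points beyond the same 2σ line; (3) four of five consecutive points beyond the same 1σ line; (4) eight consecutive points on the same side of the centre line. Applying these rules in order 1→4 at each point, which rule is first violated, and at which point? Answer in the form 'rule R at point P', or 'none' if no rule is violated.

rule 3 at point 10

Zone of each point (C = within 1σ̂, B = 1σ̂–2σ̂, A = 2σ̂–3σ̂, * = beyond 3σ̂; sign = side of CL): 1:+C, 2:+B, 3:-C, 4:-C, 5:-B, 6:+A, 7:+B, 8:+B, 9:+C, 10:+B, 11:-C, 12:-C
Rule 3 (four of five consecutive points beyond the same 1σ limit) is satisfied at point 10.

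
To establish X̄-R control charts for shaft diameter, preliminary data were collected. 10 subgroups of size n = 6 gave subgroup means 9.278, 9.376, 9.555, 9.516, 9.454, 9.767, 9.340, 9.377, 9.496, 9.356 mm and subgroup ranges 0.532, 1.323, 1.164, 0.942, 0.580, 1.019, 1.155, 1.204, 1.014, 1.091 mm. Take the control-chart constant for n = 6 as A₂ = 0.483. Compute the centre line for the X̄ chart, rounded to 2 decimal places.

9.45

X̄̄ = (9.278 + 9.376 + 9.555 + 9.516 + 9.454 + 9.767 + 9.340 + 9.377 + 9.496 + 9.356) / 10 = 94.5150 / 10 = 9.4515
CL = X̄̄ = 9.4515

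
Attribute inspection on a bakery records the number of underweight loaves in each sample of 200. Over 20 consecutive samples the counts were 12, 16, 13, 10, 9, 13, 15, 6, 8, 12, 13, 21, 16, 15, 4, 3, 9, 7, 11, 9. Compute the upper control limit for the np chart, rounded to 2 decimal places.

20.81

p̄ = Σdᵢ / (k·n) = 222 / (20 × 200) = 0.05550
UCL = np̄ + 3·√(np̄(1−p̄)) = 11.1000 + 3 × √(11.1000×0.94450) = 11.1000 + 3 × 3.2379 = 20.8137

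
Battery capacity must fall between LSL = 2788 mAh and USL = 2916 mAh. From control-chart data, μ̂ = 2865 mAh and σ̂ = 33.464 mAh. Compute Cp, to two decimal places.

0.64

Cp = (USL − LSL) / (6σ̂) = (2916 − 2788) / (6 × 33.464) = 128.0000 / 200.7840 = 0.6375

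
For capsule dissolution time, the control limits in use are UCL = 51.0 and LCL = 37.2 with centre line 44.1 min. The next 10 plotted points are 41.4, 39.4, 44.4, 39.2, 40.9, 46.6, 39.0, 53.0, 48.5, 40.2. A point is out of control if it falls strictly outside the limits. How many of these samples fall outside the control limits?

1

Compare each point to [37.2, 51.0]: sample 8 = 53.0 > UCL.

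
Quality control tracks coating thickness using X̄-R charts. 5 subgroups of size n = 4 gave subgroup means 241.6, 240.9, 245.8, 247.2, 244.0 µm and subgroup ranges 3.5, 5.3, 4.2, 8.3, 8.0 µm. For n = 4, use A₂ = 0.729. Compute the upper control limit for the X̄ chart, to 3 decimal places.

248.172

X̄̄ = (241.6 + 240.9 + 245.8 + 247.2 + 244.0) / 5 = 1219.5000 / 5 = 243.9000
R̄ = (3.5 + 5.3 + 4.2 + 8.3 + 8.0) / 5 = 29.3000 / 5 = 5.8600
UCL = X̄̄ + A₂·R̄ = 243.9000 + 0.729 × 5.8600 = 248.1719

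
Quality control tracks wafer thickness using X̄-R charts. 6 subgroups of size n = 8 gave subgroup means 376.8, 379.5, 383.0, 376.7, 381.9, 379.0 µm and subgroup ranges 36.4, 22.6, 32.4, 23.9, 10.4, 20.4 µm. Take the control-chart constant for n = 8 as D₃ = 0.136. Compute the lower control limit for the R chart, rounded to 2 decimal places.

R̄ = (36.4 + 22.6 + 32.4 + 23.9 + 10.4 + 20.4) / 6 = 146.1000 / 6 = 24.3500
LCL_R = D₃·R̄ = 0.136 × 24.3500 = 3.3116

3.31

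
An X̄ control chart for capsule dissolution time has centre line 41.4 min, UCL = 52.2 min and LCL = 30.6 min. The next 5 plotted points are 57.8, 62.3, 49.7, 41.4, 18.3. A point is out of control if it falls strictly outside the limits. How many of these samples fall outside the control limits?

Compare each point to [30.6, 52.2]: sample 1 = 57.8 > UCL; sample 2 = 62.3 > UCL; sample 5 = 18.3 < LCL.

3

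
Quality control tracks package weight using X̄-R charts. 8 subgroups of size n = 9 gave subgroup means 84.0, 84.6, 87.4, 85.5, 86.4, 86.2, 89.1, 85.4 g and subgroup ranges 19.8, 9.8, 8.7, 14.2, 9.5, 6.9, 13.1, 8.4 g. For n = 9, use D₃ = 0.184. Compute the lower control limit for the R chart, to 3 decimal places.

2.079

R̄ = (19.8 + 9.8 + 8.7 + 14.2 + 9.5 + 6.9 + 13.1 + 8.4) / 8 = 90.4000 / 8 = 11.3000
LCL_R = D₃·R̄ = 0.184 × 11.3000 = 2.0792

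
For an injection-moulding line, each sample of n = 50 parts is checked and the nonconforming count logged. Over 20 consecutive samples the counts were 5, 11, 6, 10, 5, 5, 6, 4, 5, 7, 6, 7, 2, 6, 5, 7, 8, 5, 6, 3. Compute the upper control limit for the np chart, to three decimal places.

12.819

p̄ = Σdᵢ / (k·n) = 119 / (20 × 50) = 0.11900
UCL = np̄ + 3·√(np̄(1−p̄)) = 5.9500 + 3 × √(5.9500×0.88100) = 5.9500 + 3 × 2.2895 = 12.8186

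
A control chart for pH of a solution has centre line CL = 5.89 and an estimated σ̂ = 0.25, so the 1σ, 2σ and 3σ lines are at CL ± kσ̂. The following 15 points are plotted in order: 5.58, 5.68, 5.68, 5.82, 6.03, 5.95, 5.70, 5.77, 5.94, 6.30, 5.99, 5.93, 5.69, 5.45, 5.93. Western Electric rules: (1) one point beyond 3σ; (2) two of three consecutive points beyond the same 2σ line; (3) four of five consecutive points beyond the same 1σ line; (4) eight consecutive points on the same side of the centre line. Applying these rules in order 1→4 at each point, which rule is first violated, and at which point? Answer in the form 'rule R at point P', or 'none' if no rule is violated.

none

Zone of each point (C = within 1σ̂, B = 1σ̂–2σ̂, A = 2σ̂–3σ̂, * = beyond 3σ̂; sign = side of CL): 1:-B, 2:-C, 3:-C, 4:-C, 5:+C, 6:+C, 7:-C, 8:-C, 9:+C, 10:+B, 11:+C, 12:+C, 13:-C, 14:-B, 15:+C
No rule fires across all 15 points.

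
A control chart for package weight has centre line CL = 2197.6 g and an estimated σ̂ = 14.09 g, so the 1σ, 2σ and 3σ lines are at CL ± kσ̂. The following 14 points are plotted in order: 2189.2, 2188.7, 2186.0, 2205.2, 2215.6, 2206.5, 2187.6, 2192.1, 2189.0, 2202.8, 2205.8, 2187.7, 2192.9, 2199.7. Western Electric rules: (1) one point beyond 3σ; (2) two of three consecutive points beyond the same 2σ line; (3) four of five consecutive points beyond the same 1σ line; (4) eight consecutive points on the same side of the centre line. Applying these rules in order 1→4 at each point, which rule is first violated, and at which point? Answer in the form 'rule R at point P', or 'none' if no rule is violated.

none

Zone of each point (C = within 1σ̂, B = 1σ̂–2σ̂, A = 2σ̂–3σ̂, * = beyond 3σ̂; sign = side of CL): 1:-C, 2:-C, 3:-C, 4:+C, 5:+B, 6:+C, 7:-C, 8:-C, 9:-C, 10:+C, 11:+C, 12:-C, 13:-C, 14:+C
No rule fires across all 14 points.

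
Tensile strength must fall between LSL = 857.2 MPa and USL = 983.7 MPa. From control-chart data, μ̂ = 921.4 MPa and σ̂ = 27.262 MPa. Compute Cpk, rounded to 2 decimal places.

0.76

Cpu = (USL − μ̂) / (3σ̂) = (983.7 − 921.4) / (3 × 27.262) = 0.7617; Cpl = (μ̂ − LSL) / (3σ̂) = (921.4 − 857.2) / (3 × 27.262) = 0.7850; Cpk = min(Cpu, Cpl) = 0.7617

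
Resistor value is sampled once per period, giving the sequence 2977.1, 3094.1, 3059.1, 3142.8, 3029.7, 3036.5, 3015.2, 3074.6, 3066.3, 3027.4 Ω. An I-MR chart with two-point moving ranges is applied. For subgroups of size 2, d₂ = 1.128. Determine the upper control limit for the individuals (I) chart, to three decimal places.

3195.158

X̄ = (2977.1 + 3094.1 + 3059.1 + 3142.8 + 3029.7 + 3036.5 + 3015.2 + 3074.6 + 3066.3 + 3027.4) / 10 = 3052.2800
Moving ranges: 117.0, 35.0, 83.7, 113.1, 6.8, 21.3, 59.4, 8.3, 38.9; M̄R̄ = 483.5000 / 9 = 53.7222
UCL = X̄ + 3·M̄R̄/d₂ = 3052.2800 + 3 × 53.7222 / 1.128 = 3195.1583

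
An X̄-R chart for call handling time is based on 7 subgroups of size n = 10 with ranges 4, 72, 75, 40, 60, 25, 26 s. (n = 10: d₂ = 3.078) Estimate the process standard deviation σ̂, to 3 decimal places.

14.017

R̄ = (4 + 72 + 75 + 40 + 60 + 25 + 26) / 7 = 43.1429
σ̂ = R̄ / d₂ = 43.1429 / 3.078 = 14.0165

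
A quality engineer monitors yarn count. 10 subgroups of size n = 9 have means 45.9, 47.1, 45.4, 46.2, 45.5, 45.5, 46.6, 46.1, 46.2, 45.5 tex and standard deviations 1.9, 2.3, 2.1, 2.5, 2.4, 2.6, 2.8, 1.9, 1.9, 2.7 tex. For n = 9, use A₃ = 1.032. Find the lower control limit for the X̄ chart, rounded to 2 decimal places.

43.62

X̄̄ = (45.9 + 47.1 + 45.4 + 46.2 + 45.5 + 45.5 + 46.6 + 46.1 + 46.2 + 45.5) / 10 = 46.0000
s̄ = (1.9 + 2.3 + 2.1 + 2.5 + 2.4 + 2.6 + 2.8 + 1.9 + 1.9 + 2.7) / 10 = 2.3100
LCL = X̄̄ − A₃·s̄ = 46.0000 − 1.032 × 2.3100 = 43.6161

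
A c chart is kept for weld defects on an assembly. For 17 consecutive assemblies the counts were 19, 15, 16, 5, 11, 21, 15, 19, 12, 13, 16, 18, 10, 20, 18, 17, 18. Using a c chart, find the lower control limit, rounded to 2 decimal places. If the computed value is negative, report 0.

c̄ = (19 + 15 + 16 + 5 + 11 + 21 + 15 + 19 + 12 + 13 + 16 + 18 + 10 + 20 + 18 + 17 + 18) / 17 = 263 / 17 = 15.4706
LCL = c̄ − 3√c̄ = 15.4706 − 3 × 3.9333 = 3.6708

3.67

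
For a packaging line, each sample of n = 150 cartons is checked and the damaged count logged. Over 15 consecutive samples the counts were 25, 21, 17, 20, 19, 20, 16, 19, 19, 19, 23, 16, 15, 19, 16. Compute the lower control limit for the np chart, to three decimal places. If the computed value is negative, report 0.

p̄ = Σdᵢ / (k·n) = 284 / (15 × 150) = 0.12622
LCL = np̄ − 3·√(np̄(1−p̄)) = 18.9333 − 3 × 4.0674 = 6.7312

6.731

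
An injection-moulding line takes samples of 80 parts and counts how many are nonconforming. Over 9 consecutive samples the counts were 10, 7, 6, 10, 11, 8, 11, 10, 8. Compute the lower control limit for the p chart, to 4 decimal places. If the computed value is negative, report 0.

0.0065

p̄ = Σdᵢ / (k·n) = 81 / (9 × 80) = 0.11250
LCL = p̄ − 3·√(p̄(1−p̄)/n) = 0.11250 − 3 × 0.03533 = 0.00652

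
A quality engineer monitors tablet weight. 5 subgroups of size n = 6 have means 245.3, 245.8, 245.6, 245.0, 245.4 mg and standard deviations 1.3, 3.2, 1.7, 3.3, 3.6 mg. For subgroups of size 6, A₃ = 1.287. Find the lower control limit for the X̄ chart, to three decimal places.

242.048

X̄̄ = (245.3 + 245.8 + 245.6 + 245.0 + 245.4) / 5 = 245.4200
s̄ = (1.3 + 3.2 + 1.7 + 3.3 + 3.6) / 5 = 2.6200
LCL = X̄̄ − A₃·s̄ = 245.4200 − 1.287 × 2.6200 = 242.0481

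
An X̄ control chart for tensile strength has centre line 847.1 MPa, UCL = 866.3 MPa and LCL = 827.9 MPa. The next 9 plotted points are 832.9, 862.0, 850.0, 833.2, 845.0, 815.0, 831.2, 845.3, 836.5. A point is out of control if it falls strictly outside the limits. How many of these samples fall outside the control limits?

1

Compare each point to [827.9, 866.3]: sample 6 = 815.0 < LCL.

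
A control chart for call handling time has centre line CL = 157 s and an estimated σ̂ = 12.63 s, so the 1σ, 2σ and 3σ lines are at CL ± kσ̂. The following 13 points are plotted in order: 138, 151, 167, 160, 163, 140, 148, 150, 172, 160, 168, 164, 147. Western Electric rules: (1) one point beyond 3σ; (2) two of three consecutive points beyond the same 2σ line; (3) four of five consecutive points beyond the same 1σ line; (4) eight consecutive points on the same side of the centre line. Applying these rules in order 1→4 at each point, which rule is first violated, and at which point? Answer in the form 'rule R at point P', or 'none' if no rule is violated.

none

Zone of each point (C = within 1σ̂, B = 1σ̂–2σ̂, A = 2σ̂–3σ̂, * = beyond 3σ̂; sign = side of CL): 1:-B, 2:-C, 3:+C, 4:+C, 5:+C, 6:-B, 7:-C, 8:-C, 9:+B, 10:+C, 11:+C, 12:+C, 13:-C
No rule fires across all 13 points.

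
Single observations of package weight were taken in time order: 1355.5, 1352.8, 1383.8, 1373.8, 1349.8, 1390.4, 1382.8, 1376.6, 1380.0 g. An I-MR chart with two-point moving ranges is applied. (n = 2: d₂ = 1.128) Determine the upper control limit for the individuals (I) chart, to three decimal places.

1413.444

X̄ = (1355.5 + 1352.8 + 1383.8 + 1373.8 + 1349.8 + 1390.4 + 1382.8 + 1376.6 + 1380.0) / 9 = 1371.7222
Moving ranges: 2.7, 31.0, 10.0, 24.0, 40.6, 7.6, 6.2, 3.4; M̄R̄ = 125.5000 / 8 = 15.6875
UCL = X̄ + 3·M̄R̄/d₂ = 1371.7222 + 3 × 15.6875 / 1.128 = 1413.4443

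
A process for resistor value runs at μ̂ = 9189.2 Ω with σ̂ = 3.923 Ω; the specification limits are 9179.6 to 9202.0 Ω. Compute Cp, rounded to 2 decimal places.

Cp = (USL − LSL) / (6σ̂) = (9202.0 − 9179.6) / (6 × 3.923) = 22.4000 / 23.5380 = 0.9517

0.95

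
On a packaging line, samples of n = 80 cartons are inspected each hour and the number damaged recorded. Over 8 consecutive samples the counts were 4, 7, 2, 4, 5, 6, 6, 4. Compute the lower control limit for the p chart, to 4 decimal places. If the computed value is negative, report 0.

0.0000

p̄ = Σdᵢ / (k·n) = 38 / (8 × 80) = 0.05937
LCL = p̄ − 3·√(p̄(1−p̄)/n) = 0.05937 − 3 × 0.02642 = -0.01989 → 0 (negative, so LCL = 0)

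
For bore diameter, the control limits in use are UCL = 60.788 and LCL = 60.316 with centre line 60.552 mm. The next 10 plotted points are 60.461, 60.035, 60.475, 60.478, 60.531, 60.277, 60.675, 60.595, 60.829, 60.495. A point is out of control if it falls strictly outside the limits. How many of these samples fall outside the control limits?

Compare each point to [60.316, 60.788]: sample 2 = 60.035 < LCL; sample 6 = 60.277 < LCL; sample 9 = 60.829 > UCL.

3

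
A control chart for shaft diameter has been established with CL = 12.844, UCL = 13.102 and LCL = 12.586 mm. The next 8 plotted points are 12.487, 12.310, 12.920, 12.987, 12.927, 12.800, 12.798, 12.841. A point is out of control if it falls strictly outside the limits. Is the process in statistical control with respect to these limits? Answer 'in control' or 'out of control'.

Compare each point to [12.586, 13.102]: sample 1 = 12.487 < LCL; sample 2 = 12.310 < LCL.

out of control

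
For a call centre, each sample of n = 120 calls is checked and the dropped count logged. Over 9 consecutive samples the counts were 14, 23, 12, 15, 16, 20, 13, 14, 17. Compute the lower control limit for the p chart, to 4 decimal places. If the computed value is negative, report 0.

p̄ = Σdᵢ / (k·n) = 144 / (9 × 120) = 0.13333
LCL = p̄ − 3·√(p̄(1−p̄)/n) = 0.13333 − 3 × 0.03103 = 0.04024

0.0402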